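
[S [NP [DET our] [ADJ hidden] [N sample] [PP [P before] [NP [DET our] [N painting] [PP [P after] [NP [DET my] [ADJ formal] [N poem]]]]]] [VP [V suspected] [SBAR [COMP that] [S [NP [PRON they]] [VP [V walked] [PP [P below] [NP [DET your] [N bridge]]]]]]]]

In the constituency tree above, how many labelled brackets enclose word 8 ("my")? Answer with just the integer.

Path from the root down to the word: S → NP → PP → NP → PP → NP → DET. That is 7 enclosing brackets.

7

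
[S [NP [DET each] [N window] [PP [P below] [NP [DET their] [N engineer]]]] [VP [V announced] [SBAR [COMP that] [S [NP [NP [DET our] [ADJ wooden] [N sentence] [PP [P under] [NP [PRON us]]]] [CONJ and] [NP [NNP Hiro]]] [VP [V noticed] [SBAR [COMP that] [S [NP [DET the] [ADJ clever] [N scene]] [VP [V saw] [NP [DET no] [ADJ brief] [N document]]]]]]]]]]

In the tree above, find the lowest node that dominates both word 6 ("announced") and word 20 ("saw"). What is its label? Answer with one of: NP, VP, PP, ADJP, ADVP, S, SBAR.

The smallest bracket enclosing both words is [VP announced that our wooden sentence under us and Hiro noticed that the clever scene saw no brief document], so the label is VP.

VP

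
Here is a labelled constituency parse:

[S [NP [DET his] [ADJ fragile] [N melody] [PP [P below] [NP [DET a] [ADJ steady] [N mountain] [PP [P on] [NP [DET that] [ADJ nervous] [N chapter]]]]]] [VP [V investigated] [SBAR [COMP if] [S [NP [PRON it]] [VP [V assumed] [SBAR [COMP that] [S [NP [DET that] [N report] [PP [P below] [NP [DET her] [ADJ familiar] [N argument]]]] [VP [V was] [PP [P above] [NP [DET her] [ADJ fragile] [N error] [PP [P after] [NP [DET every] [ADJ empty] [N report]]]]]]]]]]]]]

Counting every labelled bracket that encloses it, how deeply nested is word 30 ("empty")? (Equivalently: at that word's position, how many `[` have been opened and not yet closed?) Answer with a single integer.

Path from the root down to the word: S → VP → SBAR → S → VP → SBAR → S → VP → PP → NP → PP → NP → ADJ. That is 13 enclosing brackets.

13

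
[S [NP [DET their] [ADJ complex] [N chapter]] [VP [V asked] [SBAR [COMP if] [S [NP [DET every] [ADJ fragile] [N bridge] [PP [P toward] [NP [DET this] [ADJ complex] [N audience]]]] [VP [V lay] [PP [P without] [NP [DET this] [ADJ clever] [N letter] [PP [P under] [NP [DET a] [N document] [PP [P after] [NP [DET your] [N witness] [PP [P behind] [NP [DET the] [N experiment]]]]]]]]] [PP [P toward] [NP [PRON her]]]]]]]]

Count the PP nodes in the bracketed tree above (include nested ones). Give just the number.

6

Scanning left to right, an opening `[PP` appears at word positions 9, 14, 18, 21, 24, 27 — 6 in total.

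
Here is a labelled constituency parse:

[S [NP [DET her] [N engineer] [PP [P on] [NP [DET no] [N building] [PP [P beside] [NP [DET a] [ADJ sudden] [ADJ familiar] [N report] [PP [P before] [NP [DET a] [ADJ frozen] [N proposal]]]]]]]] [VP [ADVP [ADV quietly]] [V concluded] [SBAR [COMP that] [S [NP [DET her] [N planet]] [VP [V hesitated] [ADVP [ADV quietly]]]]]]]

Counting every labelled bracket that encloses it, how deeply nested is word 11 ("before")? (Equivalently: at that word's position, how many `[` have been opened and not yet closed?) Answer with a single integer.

8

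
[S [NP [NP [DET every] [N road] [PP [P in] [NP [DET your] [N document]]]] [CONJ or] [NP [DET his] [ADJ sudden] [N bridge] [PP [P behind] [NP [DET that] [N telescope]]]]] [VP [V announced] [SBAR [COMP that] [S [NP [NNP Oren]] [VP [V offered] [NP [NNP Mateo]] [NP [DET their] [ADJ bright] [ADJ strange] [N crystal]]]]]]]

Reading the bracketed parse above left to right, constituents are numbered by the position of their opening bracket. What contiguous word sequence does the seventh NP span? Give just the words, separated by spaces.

Mateo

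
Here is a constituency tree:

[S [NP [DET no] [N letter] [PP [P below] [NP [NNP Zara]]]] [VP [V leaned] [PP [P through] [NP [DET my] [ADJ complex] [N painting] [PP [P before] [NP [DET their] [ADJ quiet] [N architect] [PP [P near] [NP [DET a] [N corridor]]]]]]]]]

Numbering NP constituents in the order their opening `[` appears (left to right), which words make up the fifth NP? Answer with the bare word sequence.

a corridor

Opening `[NP` markers occur at word positions 1, 4, 7, 11, 15; the fifth of these opens the constituent [NP a corridor].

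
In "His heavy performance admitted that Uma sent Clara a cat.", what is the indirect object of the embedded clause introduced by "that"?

The verb of the embedded clause introduced by "that" is "sent"; its indirect object is the NP "Clara".

Clara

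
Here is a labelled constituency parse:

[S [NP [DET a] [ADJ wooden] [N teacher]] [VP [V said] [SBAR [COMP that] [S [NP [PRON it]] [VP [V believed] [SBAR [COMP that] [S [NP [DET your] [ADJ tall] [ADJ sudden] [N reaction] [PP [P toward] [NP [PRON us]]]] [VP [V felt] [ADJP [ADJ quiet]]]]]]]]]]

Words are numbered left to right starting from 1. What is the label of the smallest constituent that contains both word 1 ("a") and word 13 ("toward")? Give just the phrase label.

The smallest bracket enclosing both words is [S a wooden teacher said that it believed that your tall sudden reaction toward us felt quiet], so the label is S.

S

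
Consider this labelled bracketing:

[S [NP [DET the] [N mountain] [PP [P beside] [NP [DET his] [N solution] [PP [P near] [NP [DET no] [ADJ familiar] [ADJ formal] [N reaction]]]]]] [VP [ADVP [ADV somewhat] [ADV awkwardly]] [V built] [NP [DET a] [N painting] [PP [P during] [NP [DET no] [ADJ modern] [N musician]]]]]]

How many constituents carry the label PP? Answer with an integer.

3

Scanning left to right, an opening `[PP` appears at word positions 3, 6, 16 — 3 in total.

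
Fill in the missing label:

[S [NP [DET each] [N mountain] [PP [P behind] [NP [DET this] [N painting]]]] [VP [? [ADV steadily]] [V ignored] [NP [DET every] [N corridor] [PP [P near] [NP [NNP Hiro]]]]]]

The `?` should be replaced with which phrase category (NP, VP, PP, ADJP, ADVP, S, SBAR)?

ADVP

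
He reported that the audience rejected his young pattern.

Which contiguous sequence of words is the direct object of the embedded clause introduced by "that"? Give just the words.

his young pattern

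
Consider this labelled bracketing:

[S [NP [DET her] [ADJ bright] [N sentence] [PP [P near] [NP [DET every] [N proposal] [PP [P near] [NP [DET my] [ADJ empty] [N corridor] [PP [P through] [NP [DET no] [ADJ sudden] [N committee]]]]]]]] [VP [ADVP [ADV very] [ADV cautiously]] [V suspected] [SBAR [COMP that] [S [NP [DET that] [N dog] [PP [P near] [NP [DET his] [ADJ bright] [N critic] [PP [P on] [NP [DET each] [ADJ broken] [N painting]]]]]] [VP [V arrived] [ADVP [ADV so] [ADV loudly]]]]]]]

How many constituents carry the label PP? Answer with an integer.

5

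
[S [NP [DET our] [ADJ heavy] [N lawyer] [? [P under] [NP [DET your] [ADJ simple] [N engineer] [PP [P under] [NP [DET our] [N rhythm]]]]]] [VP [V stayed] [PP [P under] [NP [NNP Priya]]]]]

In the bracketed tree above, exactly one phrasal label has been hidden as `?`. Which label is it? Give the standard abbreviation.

PP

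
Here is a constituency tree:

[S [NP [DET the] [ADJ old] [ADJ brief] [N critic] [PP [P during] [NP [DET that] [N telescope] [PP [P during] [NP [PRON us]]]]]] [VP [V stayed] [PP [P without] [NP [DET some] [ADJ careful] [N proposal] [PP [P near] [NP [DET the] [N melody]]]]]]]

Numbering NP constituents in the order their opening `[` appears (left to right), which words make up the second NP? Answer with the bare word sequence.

that telescope during us

The NP opening brackets appear, in order, over: "the old brief critic during that telescope during us"; "that telescope during us"; "us"; "some careful proposal near the melody"; "the melody". The second one spans "that telescope during us".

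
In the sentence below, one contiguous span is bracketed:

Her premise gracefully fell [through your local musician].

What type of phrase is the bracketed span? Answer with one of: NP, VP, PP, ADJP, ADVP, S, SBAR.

The span is built around the preposition "through" — a prepositional phrase (PP).

PP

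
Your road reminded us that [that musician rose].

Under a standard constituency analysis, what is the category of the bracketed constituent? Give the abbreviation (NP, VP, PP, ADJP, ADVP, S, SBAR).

S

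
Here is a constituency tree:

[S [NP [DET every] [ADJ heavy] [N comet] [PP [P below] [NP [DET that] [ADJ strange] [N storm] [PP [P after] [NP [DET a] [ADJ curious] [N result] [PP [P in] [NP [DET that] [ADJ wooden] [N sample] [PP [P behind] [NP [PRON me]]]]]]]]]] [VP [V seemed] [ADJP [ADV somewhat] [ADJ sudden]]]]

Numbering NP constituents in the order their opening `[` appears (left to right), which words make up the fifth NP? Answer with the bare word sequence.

me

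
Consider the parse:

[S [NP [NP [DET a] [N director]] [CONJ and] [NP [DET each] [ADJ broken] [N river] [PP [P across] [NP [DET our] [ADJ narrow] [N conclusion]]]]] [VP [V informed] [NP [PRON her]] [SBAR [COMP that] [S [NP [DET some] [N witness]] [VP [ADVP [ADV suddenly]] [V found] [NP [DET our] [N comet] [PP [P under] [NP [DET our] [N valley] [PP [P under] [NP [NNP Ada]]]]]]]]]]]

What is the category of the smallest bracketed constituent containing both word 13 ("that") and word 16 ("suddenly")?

SBAR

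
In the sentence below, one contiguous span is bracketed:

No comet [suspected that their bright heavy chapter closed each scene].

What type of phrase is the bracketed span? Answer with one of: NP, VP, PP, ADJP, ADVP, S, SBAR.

"suspected" is the head of the bracketed span, so the span is a verb phrase: VP.

VP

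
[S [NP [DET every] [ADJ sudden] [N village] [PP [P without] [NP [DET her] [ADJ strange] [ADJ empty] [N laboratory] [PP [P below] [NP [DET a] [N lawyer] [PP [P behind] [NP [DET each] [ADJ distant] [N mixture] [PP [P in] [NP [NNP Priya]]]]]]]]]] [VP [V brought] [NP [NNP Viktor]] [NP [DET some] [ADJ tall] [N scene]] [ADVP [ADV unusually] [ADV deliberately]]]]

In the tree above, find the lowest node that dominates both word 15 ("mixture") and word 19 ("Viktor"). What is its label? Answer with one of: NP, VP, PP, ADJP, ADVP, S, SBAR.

S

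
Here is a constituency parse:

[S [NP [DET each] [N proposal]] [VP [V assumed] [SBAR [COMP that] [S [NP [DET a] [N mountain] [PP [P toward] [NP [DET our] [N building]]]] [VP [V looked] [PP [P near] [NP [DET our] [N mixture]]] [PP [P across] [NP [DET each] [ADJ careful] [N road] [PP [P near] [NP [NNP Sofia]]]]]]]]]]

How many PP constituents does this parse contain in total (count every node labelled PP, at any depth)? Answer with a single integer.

4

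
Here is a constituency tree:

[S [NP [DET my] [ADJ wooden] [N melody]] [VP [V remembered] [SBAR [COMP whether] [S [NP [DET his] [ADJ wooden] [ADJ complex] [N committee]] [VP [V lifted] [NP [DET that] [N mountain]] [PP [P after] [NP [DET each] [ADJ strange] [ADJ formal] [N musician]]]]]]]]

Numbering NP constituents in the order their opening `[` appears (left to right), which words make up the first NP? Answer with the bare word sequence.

In left-to-right order the NP constituents are "my wooden melody"; "his wooden complex committee"; "that mountain"; "each strange formal musician". Number 1 is "my wooden melody".

my wooden melody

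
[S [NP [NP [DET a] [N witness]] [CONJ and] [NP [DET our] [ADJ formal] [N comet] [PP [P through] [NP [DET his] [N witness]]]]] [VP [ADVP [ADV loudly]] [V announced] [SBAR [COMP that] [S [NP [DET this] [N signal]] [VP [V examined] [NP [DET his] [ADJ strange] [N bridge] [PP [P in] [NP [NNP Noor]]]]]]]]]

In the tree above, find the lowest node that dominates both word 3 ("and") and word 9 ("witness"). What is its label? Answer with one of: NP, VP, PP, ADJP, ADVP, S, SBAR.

Word 3 lies under S → NP → CONJ; word 9 lies under S → NP → NP → PP → NP → N. The lowest shared node is the NP.

NP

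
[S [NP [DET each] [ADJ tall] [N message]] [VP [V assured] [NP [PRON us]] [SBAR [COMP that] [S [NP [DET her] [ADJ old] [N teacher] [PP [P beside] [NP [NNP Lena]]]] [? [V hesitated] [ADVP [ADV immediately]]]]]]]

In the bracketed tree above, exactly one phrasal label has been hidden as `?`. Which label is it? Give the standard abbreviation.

VP

Looking at what the `?` directly dominates — V 'hesitated', ADVP — this is a verb phrase (VP).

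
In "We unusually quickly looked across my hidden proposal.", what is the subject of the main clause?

we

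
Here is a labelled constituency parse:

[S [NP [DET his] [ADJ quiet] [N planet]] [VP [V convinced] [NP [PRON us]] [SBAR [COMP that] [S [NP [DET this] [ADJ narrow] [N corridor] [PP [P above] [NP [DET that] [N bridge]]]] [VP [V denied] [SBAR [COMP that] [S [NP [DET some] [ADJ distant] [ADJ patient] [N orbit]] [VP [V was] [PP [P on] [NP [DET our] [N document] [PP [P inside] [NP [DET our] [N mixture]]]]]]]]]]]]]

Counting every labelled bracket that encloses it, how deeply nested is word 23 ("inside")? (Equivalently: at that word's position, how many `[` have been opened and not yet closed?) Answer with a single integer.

12

Counting open brackets not yet closed at "inside": [S [VP [SBAR [S [VP [SBAR [S [VP [PP [NP [PP [P = 12.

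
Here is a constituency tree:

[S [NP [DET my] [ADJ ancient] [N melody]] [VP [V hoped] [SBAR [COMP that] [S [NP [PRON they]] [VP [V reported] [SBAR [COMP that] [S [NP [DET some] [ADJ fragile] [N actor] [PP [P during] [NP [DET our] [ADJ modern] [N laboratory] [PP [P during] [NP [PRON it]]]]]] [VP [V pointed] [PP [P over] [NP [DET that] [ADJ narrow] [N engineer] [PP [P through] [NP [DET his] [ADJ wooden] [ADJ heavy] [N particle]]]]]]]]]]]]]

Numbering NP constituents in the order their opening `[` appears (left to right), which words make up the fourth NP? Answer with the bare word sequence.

our modern laboratory during it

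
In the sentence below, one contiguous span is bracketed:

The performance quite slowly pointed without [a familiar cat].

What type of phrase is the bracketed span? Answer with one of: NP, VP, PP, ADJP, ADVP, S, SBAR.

NP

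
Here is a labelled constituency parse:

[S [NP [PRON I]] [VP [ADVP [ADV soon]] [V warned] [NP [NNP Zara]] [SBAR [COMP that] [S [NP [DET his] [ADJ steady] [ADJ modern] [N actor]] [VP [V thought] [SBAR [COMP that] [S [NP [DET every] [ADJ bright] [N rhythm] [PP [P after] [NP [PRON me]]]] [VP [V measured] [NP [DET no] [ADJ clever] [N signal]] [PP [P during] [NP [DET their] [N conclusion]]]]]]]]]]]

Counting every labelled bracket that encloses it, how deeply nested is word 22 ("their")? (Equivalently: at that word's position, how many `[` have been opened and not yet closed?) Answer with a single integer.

11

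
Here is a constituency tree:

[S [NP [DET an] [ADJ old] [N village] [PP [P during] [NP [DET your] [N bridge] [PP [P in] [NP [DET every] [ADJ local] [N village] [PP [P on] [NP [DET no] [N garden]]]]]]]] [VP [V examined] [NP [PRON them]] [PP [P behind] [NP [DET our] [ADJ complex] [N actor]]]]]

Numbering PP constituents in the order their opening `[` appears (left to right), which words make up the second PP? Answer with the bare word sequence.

in every local village on no garden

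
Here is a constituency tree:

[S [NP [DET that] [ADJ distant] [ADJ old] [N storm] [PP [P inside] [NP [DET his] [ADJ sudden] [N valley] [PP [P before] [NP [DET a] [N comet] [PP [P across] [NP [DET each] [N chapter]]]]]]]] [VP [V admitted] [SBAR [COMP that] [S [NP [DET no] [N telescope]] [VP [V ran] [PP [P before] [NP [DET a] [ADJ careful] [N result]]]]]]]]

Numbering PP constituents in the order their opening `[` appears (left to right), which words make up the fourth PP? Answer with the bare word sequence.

before a careful result

In left-to-right order the PP constituents are "inside his sudden valley before a comet across each chapter"; "before a comet across each chapter"; "across each chapter"; "before a careful result". Number 4 is "before a careful result".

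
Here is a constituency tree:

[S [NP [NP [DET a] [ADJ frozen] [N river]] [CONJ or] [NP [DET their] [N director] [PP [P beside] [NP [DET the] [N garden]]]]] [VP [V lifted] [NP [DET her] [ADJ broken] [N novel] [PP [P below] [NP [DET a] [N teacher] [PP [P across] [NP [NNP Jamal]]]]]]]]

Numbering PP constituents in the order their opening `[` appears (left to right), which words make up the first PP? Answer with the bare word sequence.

Opening `[PP` markers occur at word positions 7, 14, 17; the first of these opens the constituent [PP beside the garden].

beside the garden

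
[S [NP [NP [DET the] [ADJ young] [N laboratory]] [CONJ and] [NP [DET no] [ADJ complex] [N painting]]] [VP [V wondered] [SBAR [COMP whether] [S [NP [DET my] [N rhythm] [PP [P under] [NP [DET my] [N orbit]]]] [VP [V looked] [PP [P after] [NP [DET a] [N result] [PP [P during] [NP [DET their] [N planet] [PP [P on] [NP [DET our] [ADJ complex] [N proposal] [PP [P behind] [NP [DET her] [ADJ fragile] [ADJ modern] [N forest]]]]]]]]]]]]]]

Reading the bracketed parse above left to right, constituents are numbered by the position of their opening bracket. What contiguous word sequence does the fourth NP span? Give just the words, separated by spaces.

my rhythm under my orbit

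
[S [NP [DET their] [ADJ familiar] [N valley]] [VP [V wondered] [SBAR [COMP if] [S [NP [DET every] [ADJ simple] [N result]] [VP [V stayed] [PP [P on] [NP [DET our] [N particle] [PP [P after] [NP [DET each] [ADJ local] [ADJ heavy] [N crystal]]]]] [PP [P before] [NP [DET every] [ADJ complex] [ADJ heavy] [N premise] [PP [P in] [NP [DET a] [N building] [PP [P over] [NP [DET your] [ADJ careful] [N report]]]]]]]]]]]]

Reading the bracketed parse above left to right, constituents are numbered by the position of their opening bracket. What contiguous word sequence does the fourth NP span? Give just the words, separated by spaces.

each local heavy crystal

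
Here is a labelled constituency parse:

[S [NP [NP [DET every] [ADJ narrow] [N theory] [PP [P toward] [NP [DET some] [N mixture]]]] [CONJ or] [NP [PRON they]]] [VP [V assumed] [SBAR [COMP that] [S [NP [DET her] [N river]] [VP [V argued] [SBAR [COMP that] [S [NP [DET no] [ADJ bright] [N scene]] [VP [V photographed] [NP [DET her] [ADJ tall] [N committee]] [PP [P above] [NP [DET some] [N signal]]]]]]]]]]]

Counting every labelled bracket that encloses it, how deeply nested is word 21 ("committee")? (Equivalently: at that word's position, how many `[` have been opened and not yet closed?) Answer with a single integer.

The word sits inside N, which is inside NP, inside VP, inside S, inside SBAR, inside VP, inside S, inside SBAR, inside VP, inside S — 10 brackets in all.

10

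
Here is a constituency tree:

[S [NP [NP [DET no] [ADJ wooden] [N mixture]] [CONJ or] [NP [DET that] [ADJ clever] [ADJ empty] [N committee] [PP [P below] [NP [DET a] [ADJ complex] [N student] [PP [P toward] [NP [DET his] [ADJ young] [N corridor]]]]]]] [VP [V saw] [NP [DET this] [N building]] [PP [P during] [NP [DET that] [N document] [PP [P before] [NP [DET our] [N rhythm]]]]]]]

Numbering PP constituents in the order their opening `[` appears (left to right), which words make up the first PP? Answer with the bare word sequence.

below a complex student toward his young corridor

In left-to-right order the PP constituents are "below a complex student toward his young corridor"; "toward his young corridor"; "during that document before our rhythm"; "before our rhythm". Number 1 is "below a complex student toward his young corridor".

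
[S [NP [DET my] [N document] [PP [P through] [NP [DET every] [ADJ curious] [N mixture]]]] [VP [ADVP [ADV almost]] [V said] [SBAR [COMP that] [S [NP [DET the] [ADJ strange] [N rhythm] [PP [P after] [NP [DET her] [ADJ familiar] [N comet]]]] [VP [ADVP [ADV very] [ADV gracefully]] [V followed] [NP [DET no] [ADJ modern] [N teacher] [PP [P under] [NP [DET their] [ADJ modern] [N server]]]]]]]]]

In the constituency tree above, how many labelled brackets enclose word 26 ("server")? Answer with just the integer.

9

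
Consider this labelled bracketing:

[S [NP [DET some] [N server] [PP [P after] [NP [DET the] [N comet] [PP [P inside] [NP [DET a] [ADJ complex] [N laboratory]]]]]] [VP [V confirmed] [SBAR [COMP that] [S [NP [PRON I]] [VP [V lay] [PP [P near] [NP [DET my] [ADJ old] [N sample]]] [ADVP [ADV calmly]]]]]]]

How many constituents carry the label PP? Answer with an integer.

3

Listing each PP by its span: [PP after the comet inside a complex laboratory]; [PP inside a complex laboratory]; [PP near my old sample] — that makes 3.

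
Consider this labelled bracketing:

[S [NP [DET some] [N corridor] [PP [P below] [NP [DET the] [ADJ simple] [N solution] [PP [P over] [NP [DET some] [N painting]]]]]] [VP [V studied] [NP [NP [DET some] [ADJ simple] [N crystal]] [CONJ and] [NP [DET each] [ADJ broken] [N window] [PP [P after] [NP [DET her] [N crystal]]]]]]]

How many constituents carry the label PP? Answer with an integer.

3

Listing each PP by its span: [PP below the simple solution over some painting]; [PP over some painting]; [PP after her crystal] — that makes 3.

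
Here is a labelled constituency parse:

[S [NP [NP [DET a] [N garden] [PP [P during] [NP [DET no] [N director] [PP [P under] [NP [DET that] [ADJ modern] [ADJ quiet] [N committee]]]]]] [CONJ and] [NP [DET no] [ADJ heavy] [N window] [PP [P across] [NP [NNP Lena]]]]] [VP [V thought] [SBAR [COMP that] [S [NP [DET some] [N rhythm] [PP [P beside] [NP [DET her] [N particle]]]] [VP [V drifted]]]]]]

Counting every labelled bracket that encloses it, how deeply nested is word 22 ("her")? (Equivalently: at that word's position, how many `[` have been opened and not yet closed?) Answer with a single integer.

The word sits inside DET, which is inside NP, inside PP, inside NP, inside S, inside SBAR, inside VP, inside S — 8 brackets in all.

8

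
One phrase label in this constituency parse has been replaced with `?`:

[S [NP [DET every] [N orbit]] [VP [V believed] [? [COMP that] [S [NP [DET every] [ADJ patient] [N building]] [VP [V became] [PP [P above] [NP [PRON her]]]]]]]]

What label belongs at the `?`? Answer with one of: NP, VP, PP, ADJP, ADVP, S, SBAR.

SBAR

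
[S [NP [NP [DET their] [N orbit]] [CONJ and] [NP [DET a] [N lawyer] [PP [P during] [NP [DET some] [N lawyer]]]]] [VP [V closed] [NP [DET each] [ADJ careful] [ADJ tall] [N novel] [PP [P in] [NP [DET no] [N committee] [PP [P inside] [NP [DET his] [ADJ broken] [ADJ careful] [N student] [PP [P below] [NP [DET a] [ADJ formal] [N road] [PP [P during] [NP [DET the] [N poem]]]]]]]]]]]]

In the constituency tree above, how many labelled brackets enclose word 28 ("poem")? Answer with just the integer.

12

Counting open brackets not yet closed at "poem": [S [VP [NP [PP [NP [PP [NP [PP [NP [PP [NP [N = 12.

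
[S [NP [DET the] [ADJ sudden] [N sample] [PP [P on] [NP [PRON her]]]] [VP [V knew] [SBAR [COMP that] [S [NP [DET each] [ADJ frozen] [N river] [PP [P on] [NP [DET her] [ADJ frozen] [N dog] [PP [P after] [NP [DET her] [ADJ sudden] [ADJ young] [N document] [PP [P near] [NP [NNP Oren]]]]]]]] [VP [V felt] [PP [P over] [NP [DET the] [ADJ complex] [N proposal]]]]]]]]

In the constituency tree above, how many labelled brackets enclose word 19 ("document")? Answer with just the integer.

10

Path from the root down to the word: S → VP → SBAR → S → NP → PP → NP → PP → NP → N. That is 10 enclosing brackets.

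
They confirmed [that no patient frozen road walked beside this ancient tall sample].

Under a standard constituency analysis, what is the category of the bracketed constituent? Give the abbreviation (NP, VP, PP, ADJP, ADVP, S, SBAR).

The span is built around the complementizer "that" — a subordinate clause (SBAR).

SBAR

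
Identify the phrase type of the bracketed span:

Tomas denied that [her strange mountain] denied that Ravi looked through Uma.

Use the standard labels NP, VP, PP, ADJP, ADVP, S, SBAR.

NP

The span is built around the noun "mountain" — a noun phrase (NP).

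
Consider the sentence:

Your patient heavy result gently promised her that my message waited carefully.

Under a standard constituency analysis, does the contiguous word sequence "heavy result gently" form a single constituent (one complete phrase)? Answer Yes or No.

The sequence begins inside the noun phrase "your patient heavy result" and ends inside the verb phrase "gently promised her that my message waited carefully"; it crosses a phrase boundary, so no single node in the tree spans exactly those words.

No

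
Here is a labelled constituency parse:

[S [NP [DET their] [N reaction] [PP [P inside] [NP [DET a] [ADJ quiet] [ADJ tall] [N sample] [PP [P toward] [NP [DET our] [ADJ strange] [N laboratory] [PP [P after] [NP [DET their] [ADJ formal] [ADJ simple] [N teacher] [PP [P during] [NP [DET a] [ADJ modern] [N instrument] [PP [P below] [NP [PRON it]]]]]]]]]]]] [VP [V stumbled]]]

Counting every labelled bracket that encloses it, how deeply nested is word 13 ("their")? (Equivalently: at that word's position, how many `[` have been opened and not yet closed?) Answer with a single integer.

Counting open brackets not yet closed at "their": [S [NP [PP [NP [PP [NP [PP [NP [DET = 9.

9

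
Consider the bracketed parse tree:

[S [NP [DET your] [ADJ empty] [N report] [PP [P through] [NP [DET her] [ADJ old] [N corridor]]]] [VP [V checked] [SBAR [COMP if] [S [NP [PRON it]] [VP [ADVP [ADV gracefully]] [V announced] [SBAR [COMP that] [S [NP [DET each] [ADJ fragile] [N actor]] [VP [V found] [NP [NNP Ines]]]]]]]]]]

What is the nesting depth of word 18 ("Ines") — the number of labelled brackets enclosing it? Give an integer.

10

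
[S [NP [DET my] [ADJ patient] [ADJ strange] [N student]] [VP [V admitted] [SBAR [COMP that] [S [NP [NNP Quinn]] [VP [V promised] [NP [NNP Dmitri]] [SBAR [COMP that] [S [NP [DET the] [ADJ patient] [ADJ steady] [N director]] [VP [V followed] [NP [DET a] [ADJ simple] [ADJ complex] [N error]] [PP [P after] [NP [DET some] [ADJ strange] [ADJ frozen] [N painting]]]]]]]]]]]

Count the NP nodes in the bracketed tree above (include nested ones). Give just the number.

6

Scanning left to right, an opening `[NP` appears at word positions 1, 7, 9, 11, 16, 21 — 6 in total.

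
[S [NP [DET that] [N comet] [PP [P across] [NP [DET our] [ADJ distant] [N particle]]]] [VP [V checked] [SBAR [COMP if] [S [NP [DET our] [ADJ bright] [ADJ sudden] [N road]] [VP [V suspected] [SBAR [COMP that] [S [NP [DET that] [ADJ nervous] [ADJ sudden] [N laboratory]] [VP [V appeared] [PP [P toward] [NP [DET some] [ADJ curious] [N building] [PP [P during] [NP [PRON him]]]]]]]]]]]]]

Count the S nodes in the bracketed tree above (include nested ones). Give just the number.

Scanning left to right, an opening `[S` appears at word positions 1, 9, 15 — 3 in total.

3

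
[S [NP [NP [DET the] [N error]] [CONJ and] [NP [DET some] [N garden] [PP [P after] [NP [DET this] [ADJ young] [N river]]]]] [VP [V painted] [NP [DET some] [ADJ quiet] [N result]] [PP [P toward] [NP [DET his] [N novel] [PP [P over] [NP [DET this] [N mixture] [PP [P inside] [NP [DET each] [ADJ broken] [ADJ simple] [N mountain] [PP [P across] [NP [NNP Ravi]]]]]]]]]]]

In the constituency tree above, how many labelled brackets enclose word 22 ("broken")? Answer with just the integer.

9

Counting open brackets not yet closed at "broken": [S [VP [PP [NP [PP [NP [PP [NP [ADJ = 9.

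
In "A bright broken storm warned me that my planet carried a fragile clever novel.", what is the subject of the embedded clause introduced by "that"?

my planet

In the embedded clause introduced by "that" the verb is "carried"; the NP preceding it, "my planet", is the subject.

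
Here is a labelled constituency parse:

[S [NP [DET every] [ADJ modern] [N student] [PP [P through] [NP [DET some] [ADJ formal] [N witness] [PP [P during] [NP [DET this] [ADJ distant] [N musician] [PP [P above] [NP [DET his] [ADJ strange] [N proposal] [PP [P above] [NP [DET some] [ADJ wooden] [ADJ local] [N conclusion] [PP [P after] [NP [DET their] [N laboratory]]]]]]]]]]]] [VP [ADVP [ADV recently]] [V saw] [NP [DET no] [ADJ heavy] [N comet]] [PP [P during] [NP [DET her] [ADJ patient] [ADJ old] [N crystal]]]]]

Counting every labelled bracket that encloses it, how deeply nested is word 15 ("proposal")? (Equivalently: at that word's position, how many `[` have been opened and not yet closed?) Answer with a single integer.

The word sits inside N, which is inside NP, inside PP, inside NP, inside PP, inside NP, inside PP, inside NP, inside S — 9 brackets in all.

9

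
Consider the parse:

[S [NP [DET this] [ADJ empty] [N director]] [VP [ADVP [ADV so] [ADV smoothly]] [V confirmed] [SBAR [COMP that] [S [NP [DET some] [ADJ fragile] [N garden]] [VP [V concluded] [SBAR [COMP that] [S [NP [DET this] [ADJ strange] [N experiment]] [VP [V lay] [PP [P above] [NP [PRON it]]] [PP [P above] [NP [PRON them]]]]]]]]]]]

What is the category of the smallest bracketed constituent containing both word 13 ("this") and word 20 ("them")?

S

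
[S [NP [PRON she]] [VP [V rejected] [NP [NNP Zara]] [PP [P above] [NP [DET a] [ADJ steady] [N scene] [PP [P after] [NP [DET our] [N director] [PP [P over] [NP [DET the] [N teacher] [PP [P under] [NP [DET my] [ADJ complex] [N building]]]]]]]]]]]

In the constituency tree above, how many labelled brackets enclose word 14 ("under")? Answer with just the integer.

10

The word sits inside P, which is inside PP, inside NP, inside PP, inside NP, inside PP, inside NP, inside PP, inside VP, inside S — 10 brackets in all.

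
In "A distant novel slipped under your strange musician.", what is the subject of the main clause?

a distant novel

"a distant novel" is the NP that combines with the VP headed by "slipped" to form the main clause — the subject.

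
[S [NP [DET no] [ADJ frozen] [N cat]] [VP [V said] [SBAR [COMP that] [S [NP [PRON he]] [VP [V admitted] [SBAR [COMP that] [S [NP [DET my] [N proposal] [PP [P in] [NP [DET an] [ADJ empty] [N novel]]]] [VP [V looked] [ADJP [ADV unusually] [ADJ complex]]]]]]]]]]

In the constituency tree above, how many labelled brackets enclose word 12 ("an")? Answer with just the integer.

11

Path from the root down to the word: S → VP → SBAR → S → VP → SBAR → S → NP → PP → NP → DET. That is 11 enclosing brackets.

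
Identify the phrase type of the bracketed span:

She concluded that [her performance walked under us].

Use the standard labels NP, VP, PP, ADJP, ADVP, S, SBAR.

S

"walked" is the head of the bracketed span, so the span is a clause: S.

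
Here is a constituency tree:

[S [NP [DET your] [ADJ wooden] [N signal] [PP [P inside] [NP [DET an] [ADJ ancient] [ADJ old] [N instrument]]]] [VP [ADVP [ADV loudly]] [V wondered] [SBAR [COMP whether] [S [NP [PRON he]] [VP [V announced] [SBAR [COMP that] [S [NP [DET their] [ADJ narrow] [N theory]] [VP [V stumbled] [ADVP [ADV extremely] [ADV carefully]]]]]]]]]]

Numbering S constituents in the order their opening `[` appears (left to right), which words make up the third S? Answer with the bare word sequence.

In left-to-right order the S constituents are "your wooden signal inside an ancient old instrument loudly wondered whether he announced that their narrow theory stumbled extremely carefully"; "he announced that their narrow theory stumbled extremely carefully"; "their narrow theory stumbled extremely carefully". Number 3 is "their narrow theory stumbled extremely carefully".

their narrow theory stumbled extremely carefully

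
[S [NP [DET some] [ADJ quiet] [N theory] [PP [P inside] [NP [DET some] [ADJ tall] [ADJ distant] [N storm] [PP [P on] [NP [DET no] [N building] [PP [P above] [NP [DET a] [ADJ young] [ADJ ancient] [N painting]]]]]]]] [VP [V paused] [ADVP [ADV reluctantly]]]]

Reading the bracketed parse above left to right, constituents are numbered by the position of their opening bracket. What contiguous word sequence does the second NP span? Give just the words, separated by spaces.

some tall distant storm on no building above a young ancient painting

The NP opening brackets appear, in order, over: "some quiet theory inside some tall distant storm on no building above a young ancient painting"; "some tall distant storm on no building above a young ancient painting"; "no building above a young ancient painting"; "a young ancient painting". The second one spans "some tall distant storm on no building above a young ancient painting".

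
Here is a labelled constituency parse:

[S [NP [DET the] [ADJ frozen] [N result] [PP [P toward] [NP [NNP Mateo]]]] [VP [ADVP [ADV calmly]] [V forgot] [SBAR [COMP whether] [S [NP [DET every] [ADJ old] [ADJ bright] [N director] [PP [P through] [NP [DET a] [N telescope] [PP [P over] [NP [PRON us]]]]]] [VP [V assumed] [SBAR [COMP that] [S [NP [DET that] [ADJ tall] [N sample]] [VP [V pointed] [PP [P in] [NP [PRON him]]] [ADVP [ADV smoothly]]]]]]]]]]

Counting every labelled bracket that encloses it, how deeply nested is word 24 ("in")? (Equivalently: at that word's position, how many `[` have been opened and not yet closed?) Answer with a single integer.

10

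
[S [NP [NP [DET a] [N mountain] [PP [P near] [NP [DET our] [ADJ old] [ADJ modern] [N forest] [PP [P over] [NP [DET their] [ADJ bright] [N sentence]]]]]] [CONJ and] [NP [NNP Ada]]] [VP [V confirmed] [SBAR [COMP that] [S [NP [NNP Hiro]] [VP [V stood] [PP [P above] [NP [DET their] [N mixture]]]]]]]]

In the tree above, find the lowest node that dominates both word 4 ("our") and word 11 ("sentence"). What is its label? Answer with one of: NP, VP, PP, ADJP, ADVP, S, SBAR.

NP

Both words fall inside [NP our old modern forest over their bright sentence] (words 4–11), and no smaller constituent contains them both. Label: NP.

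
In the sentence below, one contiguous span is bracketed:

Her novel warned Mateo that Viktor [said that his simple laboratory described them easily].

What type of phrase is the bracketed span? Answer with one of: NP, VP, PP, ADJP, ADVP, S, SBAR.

VP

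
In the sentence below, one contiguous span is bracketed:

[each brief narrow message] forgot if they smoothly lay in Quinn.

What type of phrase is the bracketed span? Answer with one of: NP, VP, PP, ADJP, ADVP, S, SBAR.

NP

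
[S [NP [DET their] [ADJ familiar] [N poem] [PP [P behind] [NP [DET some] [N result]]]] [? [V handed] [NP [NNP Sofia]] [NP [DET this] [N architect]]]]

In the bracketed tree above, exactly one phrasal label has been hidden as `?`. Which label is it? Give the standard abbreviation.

VP

The `?` node immediately contains: V 'handed', NP, NP. That is the internal structure of a verb phrase, so the label is VP.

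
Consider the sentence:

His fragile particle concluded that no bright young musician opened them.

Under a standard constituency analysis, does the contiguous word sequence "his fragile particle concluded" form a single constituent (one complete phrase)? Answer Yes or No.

The smallest constituent containing the whole sequence is the clause [S his fragile particle concluded that no bright young musician opened them], but the sequence is only part of it — it straddles the boundary between noun phrase "his fragile particle" and verb phrase "concluded that no bright young musician opened them".

No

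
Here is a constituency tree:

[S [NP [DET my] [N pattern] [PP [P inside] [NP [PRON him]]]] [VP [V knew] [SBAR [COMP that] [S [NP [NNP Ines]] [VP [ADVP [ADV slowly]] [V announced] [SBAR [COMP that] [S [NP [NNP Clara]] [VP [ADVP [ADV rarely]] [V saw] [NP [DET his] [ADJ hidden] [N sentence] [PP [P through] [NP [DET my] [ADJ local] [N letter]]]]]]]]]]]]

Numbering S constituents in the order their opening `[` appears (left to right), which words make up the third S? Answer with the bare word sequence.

Opening `[S` markers occur at word positions 1, 7, 11; the third of these opens the constituent [S Clara rarely saw his hidden sentence through my local letter].

Clara rarely saw his hidden sentence through my local letter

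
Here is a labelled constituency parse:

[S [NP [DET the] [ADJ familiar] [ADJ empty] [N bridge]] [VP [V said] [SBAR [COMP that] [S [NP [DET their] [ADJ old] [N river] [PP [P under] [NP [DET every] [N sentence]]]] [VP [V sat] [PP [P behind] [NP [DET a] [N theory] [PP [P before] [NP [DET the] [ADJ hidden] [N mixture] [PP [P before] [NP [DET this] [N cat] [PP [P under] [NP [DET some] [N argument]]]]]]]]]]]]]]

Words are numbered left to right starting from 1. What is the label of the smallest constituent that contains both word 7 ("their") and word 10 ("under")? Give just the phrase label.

NP

The smallest bracket enclosing both words is [NP their old river under every sentence], so the label is NP.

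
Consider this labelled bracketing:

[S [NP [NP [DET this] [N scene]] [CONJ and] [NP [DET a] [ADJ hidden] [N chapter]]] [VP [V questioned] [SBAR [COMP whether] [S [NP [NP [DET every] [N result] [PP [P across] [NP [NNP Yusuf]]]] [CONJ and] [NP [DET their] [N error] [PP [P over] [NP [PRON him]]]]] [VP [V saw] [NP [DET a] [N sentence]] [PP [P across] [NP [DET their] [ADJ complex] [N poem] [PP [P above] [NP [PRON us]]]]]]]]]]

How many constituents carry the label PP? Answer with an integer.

Listing each PP by its span: [PP across Yusuf]; [PP over him]; [PP across their complex poem above us]; [PP above us] — that makes 4.

4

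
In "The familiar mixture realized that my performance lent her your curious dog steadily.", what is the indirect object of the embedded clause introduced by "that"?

her

Within the embedded clause introduced by "that", the indirect object of "lent" is "her".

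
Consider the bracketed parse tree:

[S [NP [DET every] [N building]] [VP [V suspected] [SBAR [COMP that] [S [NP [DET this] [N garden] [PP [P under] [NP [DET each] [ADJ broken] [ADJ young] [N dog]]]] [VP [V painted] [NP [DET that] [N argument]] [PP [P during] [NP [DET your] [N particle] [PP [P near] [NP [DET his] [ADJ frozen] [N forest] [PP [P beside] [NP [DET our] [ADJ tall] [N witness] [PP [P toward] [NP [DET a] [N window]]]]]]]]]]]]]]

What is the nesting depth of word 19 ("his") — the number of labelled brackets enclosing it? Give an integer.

10

Counting open brackets not yet closed at "his": [S [VP [SBAR [S [VP [PP [NP [PP [NP [DET = 10.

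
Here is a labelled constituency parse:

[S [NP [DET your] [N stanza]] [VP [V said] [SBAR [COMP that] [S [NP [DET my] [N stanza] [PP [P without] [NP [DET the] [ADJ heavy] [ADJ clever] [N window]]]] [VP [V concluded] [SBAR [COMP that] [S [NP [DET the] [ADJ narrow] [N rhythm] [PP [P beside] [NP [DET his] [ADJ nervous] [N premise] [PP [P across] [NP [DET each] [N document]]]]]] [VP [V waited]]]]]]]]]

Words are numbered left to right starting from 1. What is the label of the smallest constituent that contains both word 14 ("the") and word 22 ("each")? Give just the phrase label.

NP

Word 14 lies under S → VP → SBAR → S → VP → SBAR → S → NP → DET; word 22 lies under S → VP → SBAR → S → VP → SBAR → S → NP → PP → NP → PP → NP → DET. The lowest shared node is the NP.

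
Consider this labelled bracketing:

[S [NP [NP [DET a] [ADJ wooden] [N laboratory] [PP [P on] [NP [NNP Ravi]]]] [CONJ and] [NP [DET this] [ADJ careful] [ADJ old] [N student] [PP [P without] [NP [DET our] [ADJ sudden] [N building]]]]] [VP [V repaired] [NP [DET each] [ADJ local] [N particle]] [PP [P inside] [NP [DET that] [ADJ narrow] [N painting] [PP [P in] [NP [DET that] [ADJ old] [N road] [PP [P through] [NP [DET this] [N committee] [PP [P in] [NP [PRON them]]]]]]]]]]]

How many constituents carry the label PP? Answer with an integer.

6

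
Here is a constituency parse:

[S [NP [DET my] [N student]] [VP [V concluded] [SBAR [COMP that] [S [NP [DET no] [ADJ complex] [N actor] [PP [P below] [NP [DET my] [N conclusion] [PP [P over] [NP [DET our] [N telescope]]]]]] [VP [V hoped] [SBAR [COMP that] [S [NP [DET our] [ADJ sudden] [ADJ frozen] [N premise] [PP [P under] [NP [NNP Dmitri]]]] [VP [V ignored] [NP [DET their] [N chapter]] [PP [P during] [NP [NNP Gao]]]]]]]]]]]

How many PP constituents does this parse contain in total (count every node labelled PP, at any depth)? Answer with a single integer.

4

Listing each PP by its span: [PP below my conclusion over our telescope]; [PP over our telescope]; [PP under Dmitri]; [PP during Gao] — that makes 4.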